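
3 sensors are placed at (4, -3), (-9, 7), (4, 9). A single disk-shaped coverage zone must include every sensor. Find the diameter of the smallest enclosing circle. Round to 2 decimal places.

Call the three points A, B, C in the order given.
Side lengths²: AB² = 269, AC² = 144, BC² = 173.
Since AB² = 269 < 173 + 144 = 317, the triangle is acute, so the smallest enclosing circle is the circumcircle.
Circumcentre = (-45/26, 3), r² = 46537/676.
Diameter = 2r = 2√(46537/676) ≈ 16.59.

16.59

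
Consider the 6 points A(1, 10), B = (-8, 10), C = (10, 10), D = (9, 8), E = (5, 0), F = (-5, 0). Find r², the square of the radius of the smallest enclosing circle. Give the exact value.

A smallest enclosing disk is always determined by at most three of the input points on its boundary.
The minimum enclosing circle is determined by three boundary points: B, C, F.
Their circumcentre is (1, 7.25) with r² = 88.5625.
The farthest remaining point E is at distance² 68.5625 ≤ 88.5625.

88.5625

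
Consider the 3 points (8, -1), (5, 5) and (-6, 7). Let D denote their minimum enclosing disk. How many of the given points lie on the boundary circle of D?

Call the three points A, B, C in the order given.
Side lengths²: AB² = 45, AC² = 260, BC² = 125.
Since AC² = 260 ≥ 125 + 45 = 170, the angle opposite AC is not acute, so the smallest enclosing circle has AC as diameter.
Centre = midpoint of AC = (1, 3), r² = 260/4 = 65.
The points at distance exactly r from the centre are (8, -1), (-6, 7) — 2 points.

2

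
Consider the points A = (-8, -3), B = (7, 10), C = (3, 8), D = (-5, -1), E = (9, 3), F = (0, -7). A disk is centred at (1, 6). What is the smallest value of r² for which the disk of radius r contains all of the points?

170

The required radius is the distance from (1, 6) to the farthest point.
Squared distances: 162, 52, 8, 85, 73, 170.
Maximum is 170, attained at F.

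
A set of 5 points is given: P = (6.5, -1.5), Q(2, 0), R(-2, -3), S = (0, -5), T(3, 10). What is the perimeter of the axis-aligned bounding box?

47

Width = max x − min x = 6.5 − (-2) = 8.5.
Height = max y − min y = 10 − (-5) = 15.
Perimeter = 2(8.5 + 15) = 47.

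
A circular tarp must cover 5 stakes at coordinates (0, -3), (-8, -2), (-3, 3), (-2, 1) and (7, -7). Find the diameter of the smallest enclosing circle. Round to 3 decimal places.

By Welzl's lemma the MEC is supported by two points (diametrically opposite) or three points (on a circumcircle).
The farthest pair is (-8, -2)–(7, -7) with squared distance 250. The circle on this segment as diameter has centre (-0.5, -4.5) and r² = 250/4 = 62.5.
Check (0, -3): distance² to centre = 2.5 ≤ 62.5, so it lies inside.
All remaining points lie in this disk, and no smaller disk contains both endpoints, so this is the minimum enclosing circle.
Diameter = 2r = 2√(62.5) ≈ 15.811.

15.811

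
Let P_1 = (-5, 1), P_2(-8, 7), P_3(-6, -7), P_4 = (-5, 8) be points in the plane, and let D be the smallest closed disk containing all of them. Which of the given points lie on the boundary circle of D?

P_3, P_4

A smallest enclosing disk is always determined by at most three of the input points on its boundary.
The farthest pair is P_3–P_4 with squared distance 226. The circle on this segment as diameter has centre (-5.5, 0.5) and r² = 226/4 = 56.5.
Check P_1: distance² to centre = 0.5 ≤ 56.5, so it lies inside.
All remaining points lie in this disk, and no smaller disk contains both endpoints, so this is the minimum enclosing circle.
The points at distance exactly r from the centre are P_3, P_4 — 2 points.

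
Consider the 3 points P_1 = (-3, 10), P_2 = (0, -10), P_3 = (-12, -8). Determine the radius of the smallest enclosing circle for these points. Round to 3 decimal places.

Side lengths²: P_1P_2² = 409, P_1P_3² = 405, P_2P_3² = 148.
Since P_1P_2² = 409 < 405 + 148 = 553, the triangle is acute, so the smallest enclosing circle is the circumcircle.
Circumcentre = (-119/26, -6/13), r² = 75665/676.
r = √(75665/676) ≈ 10.580.

10.580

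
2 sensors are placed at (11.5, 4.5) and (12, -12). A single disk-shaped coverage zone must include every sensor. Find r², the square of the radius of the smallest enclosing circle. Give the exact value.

The smallest circle enclosing two points has them as diameter endpoints.
Centre = midpoint = (11.75, -3.75); r² = |(11.5, 4.5)−(12, -12)|²/4 = 272.5/4 = 68.125.

68.125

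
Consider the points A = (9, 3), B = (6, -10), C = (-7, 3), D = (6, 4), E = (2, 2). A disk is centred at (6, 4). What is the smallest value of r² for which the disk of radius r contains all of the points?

The required radius is the distance from (6, 4) to the farthest point.
Squared distances: 10, 196, 170, 0, 20.
Maximum is 196, attained at B.

196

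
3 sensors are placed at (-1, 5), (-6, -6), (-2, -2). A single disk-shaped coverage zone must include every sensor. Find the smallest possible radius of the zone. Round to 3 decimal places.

6.042

Call the three points A, B, C in the order given.
Side lengths²: AB² = 146, AC² = 50, BC² = 32.
Since AB² = 146 ≥ 50 + 32 = 82, the angle opposite AB is not acute, so the smallest enclosing circle has AB as diameter.
Centre = midpoint of AB = (-3.5, -0.5), r² = 146/4 = 36.5.
r = √(36.5) ≈ 6.042.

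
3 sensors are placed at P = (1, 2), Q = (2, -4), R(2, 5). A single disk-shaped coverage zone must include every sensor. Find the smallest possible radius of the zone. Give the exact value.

Side lengths²: PQ² = 37, PR² = 10, QR² = 81.
Since QR² = 81 ≥ 37 + 10 = 47, the angle opposite QR is not acute, so the smallest enclosing circle has QR as diameter.
Centre = midpoint of QR = (2, 0.5), r² = 81/4 = 20.25.
r = √(20.25) = 4.5.

4.5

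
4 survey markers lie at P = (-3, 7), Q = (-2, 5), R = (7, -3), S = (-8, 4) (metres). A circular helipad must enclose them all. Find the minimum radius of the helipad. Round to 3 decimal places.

By Welzl's lemma the MEC is supported by two points (diametrically opposite) or three points (on a circumcircle).
The farthest pair is R–S with squared distance 274. The circle on this segment as diameter has centre (-0.5, 0.5) and r² = 274/4 = 68.5.
Check P: distance² to centre = 48.5 ≤ 68.5, so it lies inside.
All remaining points lie in this disk, and no smaller disk contains both endpoints, so this is the minimum enclosing circle.
r = √(68.5) ≈ 8.276.

8.276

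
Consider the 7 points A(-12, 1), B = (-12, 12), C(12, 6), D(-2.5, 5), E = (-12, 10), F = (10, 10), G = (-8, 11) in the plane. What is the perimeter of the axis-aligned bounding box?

70

Width = max x − min x = 12 − (-12) = 24.
Height = max y − min y = 12 − 1 = 11.
Perimeter = 2(24 + 11) = 70.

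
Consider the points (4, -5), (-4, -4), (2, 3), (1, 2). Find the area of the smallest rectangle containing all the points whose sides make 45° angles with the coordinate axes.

65

In coordinates u = x + y, v = x − y the rectangle is axis-aligned; the map (x,y)→(u,v) scales areas by 2.
u-values: -1, -8, 5, 3; range = 5 − (-8) = 13.
v-values: 9, 0, -1, -1; range = 9 − (-1) = 10.
Area = (13 × 10) / 2 = 65.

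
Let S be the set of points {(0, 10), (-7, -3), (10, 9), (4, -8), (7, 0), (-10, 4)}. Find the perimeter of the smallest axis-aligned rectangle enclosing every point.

Width = max x − min x = 10 − (-10) = 20.
Height = max y − min y = 10 − (-8) = 18.
Perimeter = 2(20 + 18) = 76.

76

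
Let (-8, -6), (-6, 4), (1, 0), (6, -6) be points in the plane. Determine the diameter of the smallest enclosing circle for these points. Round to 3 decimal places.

By Welzl's lemma the MEC is supported by two points (diametrically opposite) or three points (on a circumcircle).
The minimum enclosing circle is determined by three boundary points: (-8, -6), (-6, 4), (6, -6).
Their circumcentre is (-1, -2.2) with r² = 63.44.
The farthest remaining point (1, 0) is at distance² 8.84 ≤ 63.44.
Diameter = 2r = 2√(63.44) ≈ 15.930.

15.930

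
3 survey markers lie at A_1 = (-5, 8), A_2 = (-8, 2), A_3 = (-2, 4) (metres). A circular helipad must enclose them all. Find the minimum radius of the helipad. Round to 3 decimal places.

3.536

Side lengths²: A_1A_2² = 45, A_1A_3² = 25, A_2A_3² = 40.
Since A_1A_2² = 45 < 40 + 25 = 65, the triangle is acute, so the smallest enclosing circle is the circumcircle.
Circumcentre = (-5.5, 4.5), r² = 12.5.
r = √(12.5) ≈ 3.536.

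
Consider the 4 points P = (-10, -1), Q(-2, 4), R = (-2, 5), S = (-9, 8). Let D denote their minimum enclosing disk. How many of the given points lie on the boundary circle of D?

3

The minimum enclosing circle is determined by three boundary points: P, R, S.
Their circumcentre is (-76/11, 106/33) with r² = 29725/1089.
The farthest remaining point Q is at distance² 26920/1089 ≤ 29725/1089.
The points at distance exactly r from the centre are P, R, S — 3 points.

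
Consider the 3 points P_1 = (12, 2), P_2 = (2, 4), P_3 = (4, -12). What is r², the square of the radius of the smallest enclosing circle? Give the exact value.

650/9

Side lengths²: P_1P_2² = 104, P_1P_3² = 260, P_2P_3² = 260.
Since P_2P_3² = 260 < 260 + 104 = 364, the triangle is acute, so the smallest enclosing circle is the circumcircle.
Circumcentre = (17/3, -11/3), r² = 650/9.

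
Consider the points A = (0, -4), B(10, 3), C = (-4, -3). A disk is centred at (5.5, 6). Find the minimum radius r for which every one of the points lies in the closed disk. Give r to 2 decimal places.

The required radius is the distance from (5.5, 6) to the farthest point.
Squared distances: 130.25, 29.25, 171.25.
Maximum is 171.25, attained at C.
r = √(171.25) ≈ 13.09.

13.09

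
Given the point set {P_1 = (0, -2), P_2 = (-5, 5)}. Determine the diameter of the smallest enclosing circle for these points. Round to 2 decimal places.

8.60

The smallest circle enclosing two points has them as diameter endpoints.
Centre = midpoint = (-2.5, 1.5); r² = |P_1P_2|²/4 = 74/4 = 18.5.
Diameter = 2r = 2√(18.5) ≈ 8.60.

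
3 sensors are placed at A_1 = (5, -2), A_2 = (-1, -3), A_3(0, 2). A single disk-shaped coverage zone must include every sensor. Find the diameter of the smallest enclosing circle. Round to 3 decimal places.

6.848

Side lengths²: A_1A_2² = 37, A_1A_3² = 41, A_2A_3² = 26.
Since A_1A_3² = 41 < 37 + 26 = 63, the triangle is acute, so the smallest enclosing circle is the circumcircle.
Circumcentre = (101/58, -55/58), r² = 19721/1682.
Diameter = 2r = 2√(19721/1682) ≈ 6.848.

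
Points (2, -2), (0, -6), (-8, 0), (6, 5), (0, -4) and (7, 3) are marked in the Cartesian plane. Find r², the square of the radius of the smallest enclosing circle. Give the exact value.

58.5

A smallest enclosing disk is always determined by at most three of the input points on its boundary.
The farthest pair is (-8, 0)–(7, 3) with squared distance 234. The circle on this segment as diameter has centre (-0.5, 1.5) and r² = 234/4 = 58.5.
Check (2, -2): distance² to centre = 18.5 ≤ 58.5, so it lies inside.
All remaining points lie in this disk, and no smaller disk contains both endpoints, so this is the minimum enclosing circle.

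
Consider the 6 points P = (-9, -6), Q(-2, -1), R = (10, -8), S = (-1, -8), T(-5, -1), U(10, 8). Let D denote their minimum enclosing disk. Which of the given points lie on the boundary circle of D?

P, R, U

By Welzl's lemma the MEC is supported by two points (diametrically opposite) or three points (on a circumcircle).
The minimum enclosing circle is determined by three boundary points: P, R, U.
Their circumcentre is (47/38, 0) with r² = 203305/1444.
The farthest remaining point S is at distance² 99641/1444 ≤ 203305/1444.
The points at distance exactly r from the centre are P, R, U — 3 points.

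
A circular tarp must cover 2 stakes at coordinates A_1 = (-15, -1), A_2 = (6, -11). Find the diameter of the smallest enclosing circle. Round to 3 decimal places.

23.259

The smallest circle enclosing two points has them as diameter endpoints.
Centre = midpoint = (-4.5, -6); r² = |A_1A_2|²/4 = 541/4 = 135.25.
Diameter = 2r = 2√(135.25) ≈ 23.259.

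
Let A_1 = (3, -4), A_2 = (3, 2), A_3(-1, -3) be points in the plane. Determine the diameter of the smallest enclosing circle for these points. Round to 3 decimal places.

Side lengths²: A_1A_2² = 36, A_1A_3² = 17, A_2A_3² = 41.
Since A_2A_3² = 41 < 36 + 17 = 53, the triangle is acute, so the smallest enclosing circle is the circumcircle.
Circumcentre = (1.625, -1), r² = 10.890625.
Diameter = 2r = 2√(10.890625) ≈ 6.600.

6.600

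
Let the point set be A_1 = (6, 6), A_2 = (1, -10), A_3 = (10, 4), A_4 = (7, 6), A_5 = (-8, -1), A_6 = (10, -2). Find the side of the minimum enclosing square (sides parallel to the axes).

The bounding box has width 18 and height 16.
An axis-aligned square enclosing the set must have side ≥ max(width, height).
So the minimum side is max(18, 16) = 18.

18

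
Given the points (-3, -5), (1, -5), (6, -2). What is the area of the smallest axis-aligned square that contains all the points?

81

The bounding box has width 9 and height 3.
An axis-aligned square enclosing the set must have side ≥ max(width, height).
So the minimum side is max(9, 3) = 9.
Area = 9² = 81.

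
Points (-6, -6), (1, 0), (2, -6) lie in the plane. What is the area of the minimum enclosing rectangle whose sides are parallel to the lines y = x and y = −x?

In coordinates u = x + y, v = x − y the rectangle is axis-aligned; the map (x,y)→(u,v) scales areas by 2.
u-values: -12, 1, -4; range = 1 − (-12) = 13.
v-values: 0, 1, 8; range = 8 − 0 = 8.
Area = (13 × 8) / 2 = 52.

52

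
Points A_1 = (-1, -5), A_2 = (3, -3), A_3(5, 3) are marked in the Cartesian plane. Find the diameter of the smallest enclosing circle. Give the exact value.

10

Side lengths²: A_1A_2² = 20, A_1A_3² = 100, A_2A_3² = 40.
Since A_1A_3² = 100 ≥ 40 + 20 = 60, the angle opposite A_1A_3 is not acute, so the smallest enclosing circle has A_1A_3 as diameter.
Centre = midpoint of A_1A_3 = (2, -1), r² = 100/4 = 25.
Diameter = 2r = 2√25 = 10.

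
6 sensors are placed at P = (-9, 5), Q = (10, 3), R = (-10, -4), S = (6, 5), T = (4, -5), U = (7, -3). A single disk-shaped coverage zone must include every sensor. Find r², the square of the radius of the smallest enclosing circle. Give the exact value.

112.25

The farthest pair is Q–R with squared distance 449. The circle on this segment as diameter has centre (0, -0.5) and r² = 449/4 = 112.25.
Check P: distance² to centre = 111.25 ≤ 112.25, so it lies inside.
All remaining points lie in this disk, and no smaller disk contains both endpoints, so this is the minimum enclosing circle.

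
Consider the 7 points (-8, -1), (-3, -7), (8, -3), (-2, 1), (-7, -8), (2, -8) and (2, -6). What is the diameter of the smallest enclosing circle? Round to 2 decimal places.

16.39

By Welzl's lemma the MEC is supported by two points (diametrically opposite) or three points (on a circumcircle).
The minimum enclosing circle is determined by three boundary points: (-8, -1), (8, -3), (-7, -8).
Their circumcentre is (-2/11, -38/11) with r² = 8125/121.
The farthest remaining point (2, -8) is at distance² 3076/121 ≤ 8125/121.
Diameter = 2r = 2√(8125/121) ≈ 16.39.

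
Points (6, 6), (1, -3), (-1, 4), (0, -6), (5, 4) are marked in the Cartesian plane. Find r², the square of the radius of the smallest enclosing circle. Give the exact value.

45

A smallest enclosing disk is always determined by at most three of the input points on its boundary.
The farthest pair is (6, 6)–(0, -6) with squared distance 180. The circle on this segment as diameter has centre (3, 0) and r² = 180/4 = 45.
Check (1, -3): distance² to centre = 13 ≤ 45, so it lies inside.
All remaining points lie in this disk, and no smaller disk contains both endpoints, so this is the minimum enclosing circle.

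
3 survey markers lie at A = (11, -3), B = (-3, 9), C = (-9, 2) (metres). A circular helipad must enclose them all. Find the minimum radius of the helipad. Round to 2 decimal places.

10.31

Side lengths²: AB² = 340, AC² = 425, BC² = 85.
Since AC² = 425 ≥ 340 + 85 = 425, the angle opposite AC is not acute, so the smallest enclosing circle has AC as diameter.
Centre = midpoint of AC = (1, -0.5), r² = 425/4 = 106.25.
r = √(106.25) ≈ 10.31.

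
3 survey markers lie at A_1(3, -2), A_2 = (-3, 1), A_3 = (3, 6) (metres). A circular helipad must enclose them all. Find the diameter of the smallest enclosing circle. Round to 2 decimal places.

8.73

Side lengths²: A_1A_2² = 45, A_1A_3² = 64, A_2A_3² = 61.
Since A_1A_3² = 64 < 61 + 45 = 106, the triangle is acute, so the smallest enclosing circle is the circumcircle.
Circumcentre = (1.25, 2), r² = 19.0625.
Diameter = 2r = 2√(19.0625) ≈ 8.73.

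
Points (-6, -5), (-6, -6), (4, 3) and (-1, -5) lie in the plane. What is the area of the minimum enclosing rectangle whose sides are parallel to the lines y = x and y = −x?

47.5

In coordinates u = x + y, v = x − y the rectangle is axis-aligned; the map (x,y)→(u,v) scales areas by 2.
u-values: -11, -12, 7, -6; range = 7 − (-12) = 19.
v-values: -1, 0, 1, 4; range = 4 − (-1) = 5.
Area = (19 × 5) / 2 = 47.5.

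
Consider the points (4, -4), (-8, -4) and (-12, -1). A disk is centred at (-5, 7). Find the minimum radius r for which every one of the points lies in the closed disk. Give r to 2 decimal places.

The required radius is the distance from (-5, 7) to the farthest point.
Squared distances: 202, 130, 113.
Maximum is 202, attained at (4, -4).
r = √202 ≈ 14.21.

14.21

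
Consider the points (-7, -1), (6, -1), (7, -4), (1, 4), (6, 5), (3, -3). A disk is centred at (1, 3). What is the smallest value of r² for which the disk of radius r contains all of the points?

The required radius is the distance from (1, 3) to the farthest point.
Squared distances: 80, 41, 85, 1, 29, 40.
Maximum is 85, attained at (7, -4).

85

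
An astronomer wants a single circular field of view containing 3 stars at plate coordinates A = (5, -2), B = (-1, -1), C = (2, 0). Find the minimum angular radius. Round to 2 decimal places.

3.04

Side lengths²: AB² = 37, AC² = 13, BC² = 10.
Since AB² = 37 ≥ 13 + 10 = 23, the angle opposite AB is not acute, so the smallest enclosing circle has AB as diameter.
Centre = midpoint of AB = (2, -1.5), r² = 37/4 = 9.25.
r = √(9.25) ≈ 3.04.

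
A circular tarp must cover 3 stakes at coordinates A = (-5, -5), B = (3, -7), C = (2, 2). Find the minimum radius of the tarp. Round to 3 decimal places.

Side lengths²: AB² = 68, AC² = 98, BC² = 82.
Since AC² = 98 < 82 + 68 = 150, the triangle is acute, so the smallest enclosing circle is the circumcircle.
Circumcentre = (-0.2, -2.8), r² = 27.88.
r = √(27.88) ≈ 5.280.

5.280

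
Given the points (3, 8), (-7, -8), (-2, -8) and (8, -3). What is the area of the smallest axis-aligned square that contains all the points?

The bounding box has width 15 and height 16.
An axis-aligned square enclosing the set must have side ≥ max(width, height).
So the minimum side is max(15, 16) = 16.
Area = 16² = 256.

256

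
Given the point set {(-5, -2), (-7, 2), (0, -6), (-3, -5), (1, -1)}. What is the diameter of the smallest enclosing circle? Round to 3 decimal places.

By Welzl's lemma the MEC is supported by two points (diametrically opposite) or three points (on a circumcircle).
The farthest pair is (-7, 2)–(0, -6) with squared distance 113. The circle on this segment as diameter has centre (-3.5, -2) and r² = 113/4 = 28.25.
Check (-5, -2): distance² to centre = 2.25 ≤ 28.25, so it lies inside.
All remaining points lie in this disk, and no smaller disk contains both endpoints, so this is the minimum enclosing circle.
Diameter = 2r = 2√(28.25) ≈ 10.630.

10.630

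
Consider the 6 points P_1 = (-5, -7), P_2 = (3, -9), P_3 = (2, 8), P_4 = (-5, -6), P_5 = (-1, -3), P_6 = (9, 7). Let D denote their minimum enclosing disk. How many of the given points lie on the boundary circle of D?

The farthest pair is P_1–P_6 with squared distance 392. The circle on this segment as diameter has centre (2, 0) and r² = 392/4 = 98.
Check P_2: distance² to centre = 82 ≤ 98, so it lies inside.
All remaining points lie in this disk, and no smaller disk contains both endpoints, so this is the minimum enclosing circle.
The points at distance exactly r from the centre are P_1, P_6 — 2 points.

2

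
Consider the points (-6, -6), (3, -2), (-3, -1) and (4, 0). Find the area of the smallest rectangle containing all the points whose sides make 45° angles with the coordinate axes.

In coordinates u = x + y, v = x − y the rectangle is axis-aligned; the map (x,y)→(u,v) scales areas by 2.
u-values: -12, 1, -4, 4; range = 4 − (-12) = 16.
v-values: 0, 5, -2, 4; range = 5 − (-2) = 7.
Area = (16 × 7) / 2 = 56.

56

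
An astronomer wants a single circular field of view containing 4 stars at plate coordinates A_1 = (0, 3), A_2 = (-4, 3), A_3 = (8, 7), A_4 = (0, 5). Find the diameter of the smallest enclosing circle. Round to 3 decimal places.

By Welzl's lemma the MEC is supported by two points (diametrically opposite) or three points (on a circumcircle).
The farthest pair is A_2–A_3 with squared distance 160. The circle on this segment as diameter has centre (2, 5) and r² = 160/4 = 40.
Check A_1: distance² to centre = 8 ≤ 40, so it lies inside.
All remaining points lie in this disk, and no smaller disk contains both endpoints, so this is the minimum enclosing circle.
Diameter = 2r = 2√40 ≈ 12.649.

12.649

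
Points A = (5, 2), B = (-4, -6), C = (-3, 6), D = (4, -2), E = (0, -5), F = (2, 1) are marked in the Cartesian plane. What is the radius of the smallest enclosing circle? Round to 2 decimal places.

The minimum enclosing circle of a finite set is fixed by two of the points (as a diameter) or three (as a circumcircle).
The minimum enclosing circle is determined by three boundary points: A, B, C.
Their circumcentre is (-1.1, -0.2) with r² = 42.05.
The farthest remaining point D is at distance² 29.25 ≤ 42.05.
r = √(42.05) ≈ 6.48.

6.48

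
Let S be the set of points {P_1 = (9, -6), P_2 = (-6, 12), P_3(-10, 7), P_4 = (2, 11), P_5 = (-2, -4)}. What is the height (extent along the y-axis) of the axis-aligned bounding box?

max y = 12, min y = -6, so height = 18.

18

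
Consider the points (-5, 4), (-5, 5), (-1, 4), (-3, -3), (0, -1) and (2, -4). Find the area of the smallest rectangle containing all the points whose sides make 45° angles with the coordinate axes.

72

In coordinates u = x + y, v = x − y the rectangle is axis-aligned; the map (x,y)→(u,v) scales areas by 2.
u-values: -1, 0, 3, -6, -1, -2; range = 3 − (-6) = 9.
v-values: -9, -10, -5, 0, 1, 6; range = 6 − (-10) = 16.
Area = (9 × 16) / 2 = 72.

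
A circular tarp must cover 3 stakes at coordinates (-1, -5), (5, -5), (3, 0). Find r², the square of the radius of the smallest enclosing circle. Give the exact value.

11.89

Call the three points A, B, C in the order given.
Side lengths²: AB² = 36, AC² = 41, BC² = 29.
Since AC² = 41 < 36 + 29 = 65, the triangle is acute, so the smallest enclosing circle is the circumcircle.
Circumcentre = (2, -3.3), r² = 11.89.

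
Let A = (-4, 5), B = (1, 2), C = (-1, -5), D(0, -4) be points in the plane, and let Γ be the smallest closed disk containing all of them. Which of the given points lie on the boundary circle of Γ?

A, C

A smallest enclosing disk is always determined by at most three of the input points on its boundary.
The farthest pair is A–C with squared distance 109. The circle on this segment as diameter has centre (-2.5, 0) and r² = 109/4 = 27.25.
Check B: distance² to centre = 16.25 ≤ 27.25, so it lies inside.
All remaining points lie in this disk, and no smaller disk contains both endpoints, so this is the minimum enclosing circle.
The points at distance exactly r from the centre are A, C — 2 points.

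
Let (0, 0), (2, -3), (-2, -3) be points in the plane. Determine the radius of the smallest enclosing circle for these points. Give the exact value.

13/6

Call the three points A, B, C in the order given.
Side lengths²: AB² = 13, AC² = 13, BC² = 16.
Since BC² = 16 < 13 + 13 = 26, the triangle is acute, so the smallest enclosing circle is the circumcircle.
Circumcentre = (0, -13/6), r² = 169/36.
r = √(169/36) = 13/6.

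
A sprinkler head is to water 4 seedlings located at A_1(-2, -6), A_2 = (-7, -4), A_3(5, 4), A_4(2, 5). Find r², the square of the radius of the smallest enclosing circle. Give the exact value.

The farthest pair is A_2–A_3 with squared distance 208. The circle on this segment as diameter has centre (-1, 0) and r² = 208/4 = 52.
Check A_1: distance² to centre = 37 ≤ 52, so it lies inside.
All remaining points lie in this disk, and no smaller disk contains both endpoints, so this is the minimum enclosing circle.

52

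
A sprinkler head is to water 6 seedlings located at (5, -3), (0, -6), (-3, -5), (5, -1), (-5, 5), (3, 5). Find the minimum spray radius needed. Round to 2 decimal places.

6.44

A smallest enclosing disk is always determined by at most three of the input points on its boundary.
The minimum enclosing circle is determined by three boundary points: (5, -3), (0, -6), (-5, 5).
Their circumcentre is (-16/35, 3/7) with r² = 50881/1225.
The farthest remaining point (-3, -5) is at distance² 44021/1225 ≤ 50881/1225.
r = √(50881/1225) ≈ 6.44.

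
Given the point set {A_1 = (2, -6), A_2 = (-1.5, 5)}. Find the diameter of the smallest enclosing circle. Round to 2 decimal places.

11.54

The smallest circle enclosing two points has them as diameter endpoints.
Centre = midpoint = (0.25, -0.5); r² = |A_1A_2|²/4 = 133.25/4 = 33.3125.
Diameter = 2r = 2√(33.3125) ≈ 11.54.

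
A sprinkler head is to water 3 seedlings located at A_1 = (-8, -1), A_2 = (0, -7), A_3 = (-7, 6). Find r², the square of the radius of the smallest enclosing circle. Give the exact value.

54.5

Side lengths²: A_1A_2² = 100, A_1A_3² = 50, A_2A_3² = 218.
Since A_2A_3² = 218 ≥ 100 + 50 = 150, the angle opposite A_2A_3 is not acute, so the smallest enclosing circle has A_2A_3 as diameter.
Centre = midpoint of A_2A_3 = (-3.5, -0.5), r² = 218/4 = 54.5.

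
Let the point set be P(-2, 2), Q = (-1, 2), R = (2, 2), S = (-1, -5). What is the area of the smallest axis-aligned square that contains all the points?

49

The bounding box has width 4 and height 7.
An axis-aligned square enclosing the set must have side ≥ max(width, height).
So the minimum side is max(4, 7) = 7.
Area = 7² = 49.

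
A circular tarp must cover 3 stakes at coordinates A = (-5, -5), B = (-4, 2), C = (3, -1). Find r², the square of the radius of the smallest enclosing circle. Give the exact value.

Side lengths²: AB² = 50, AC² = 80, BC² = 58.
Since AC² = 80 < 58 + 50 = 108, the triangle is acute, so the smallest enclosing circle is the circumcircle.
Circumcentre = (-20/13, -25/13), r² = 3625/169.

3625/169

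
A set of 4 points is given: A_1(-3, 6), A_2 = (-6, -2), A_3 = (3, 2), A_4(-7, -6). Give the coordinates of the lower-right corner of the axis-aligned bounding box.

(3, -6)

x-range [-7, 3], y-range [-6, 6].
The lower-right corner is (3, -6).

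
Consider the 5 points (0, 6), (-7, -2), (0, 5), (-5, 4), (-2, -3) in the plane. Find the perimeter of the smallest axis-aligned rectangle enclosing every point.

32

Width = max x − min x = 0 − (-7) = 7.
Height = max y − min y = 6 − (-3) = 9.
Perimeter = 2(7 + 9) = 32.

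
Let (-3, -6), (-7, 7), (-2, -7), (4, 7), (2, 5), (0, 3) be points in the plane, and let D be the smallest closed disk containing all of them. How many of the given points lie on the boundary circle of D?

The minimum enclosing circle of a finite set is fixed by two of the points (as a diameter) or three (as a circumcircle).
The minimum enclosing circle is determined by three boundary points: (-7, 7), (-2, -7), (4, 7).
Their circumcentre is (-1.5, 15/14) with r² = 6409/98.
The farthest remaining point (-3, -6) is at distance² 5121/98 ≤ 6409/98.
The points at distance exactly r from the centre are (-7, 7), (-2, -7), (4, 7) — 3 points.

3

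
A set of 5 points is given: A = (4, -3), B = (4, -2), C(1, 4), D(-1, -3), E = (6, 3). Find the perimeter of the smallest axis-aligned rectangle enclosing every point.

28

Width = max x − min x = 6 − (-1) = 7.
Height = max y − min y = 4 − (-3) = 7.
Perimeter = 2(7 + 7) = 28.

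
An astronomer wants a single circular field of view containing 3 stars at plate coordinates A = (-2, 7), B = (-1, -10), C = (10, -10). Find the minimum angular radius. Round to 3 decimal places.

Side lengths²: AB² = 290, AC² = 433, BC² = 121.
Since AC² = 433 ≥ 290 + 121 = 411, the angle opposite AC is not acute, so the smallest enclosing circle has AC as diameter.
Centre = midpoint of AC = (4, -1.5), r² = 433/4 = 108.25.
r = √(108.25) ≈ 10.404.

10.404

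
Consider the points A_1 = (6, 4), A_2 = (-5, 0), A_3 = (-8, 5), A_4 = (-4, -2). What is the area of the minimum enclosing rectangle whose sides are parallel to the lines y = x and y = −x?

In coordinates u = x + y, v = x − y the rectangle is axis-aligned; the map (x,y)→(u,v) scales areas by 2.
u-values: 10, -5, -3, -6; range = 10 − (-6) = 16.
v-values: 2, -5, -13, -2; range = 2 − (-13) = 15.
Area = (16 × 15) / 2 = 120.

120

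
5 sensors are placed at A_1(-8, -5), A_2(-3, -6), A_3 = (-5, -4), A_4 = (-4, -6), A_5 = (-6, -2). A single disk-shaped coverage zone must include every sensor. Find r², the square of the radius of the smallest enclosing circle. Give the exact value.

By Welzl's lemma the MEC is supported by two points (diametrically opposite) or three points (on a circumcircle).
The minimum enclosing circle is determined by three boundary points: A_1, A_2, A_5.
Their circumcentre is (-181/34, -157/34) with r² = 4225/578.
The farthest remaining point A_4 is at distance² 2117/578 ≤ 4225/578.

4225/578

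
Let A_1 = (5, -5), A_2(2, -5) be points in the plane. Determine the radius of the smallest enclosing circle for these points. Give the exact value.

1.5

The smallest circle enclosing two points has them as diameter endpoints.
Centre = midpoint = (3.5, -5); r² = |A_1A_2|²/4 = 9/4 = 2.25.
r = √(2.25) = 1.5.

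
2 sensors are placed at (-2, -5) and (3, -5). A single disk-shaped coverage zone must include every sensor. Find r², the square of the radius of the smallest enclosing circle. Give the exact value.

The smallest circle enclosing two points has them as diameter endpoints.
Centre = midpoint = (0.5, -5); r² = |(-2, -5)−(3, -5)|²/4 = 25/4 = 6.25.

6.25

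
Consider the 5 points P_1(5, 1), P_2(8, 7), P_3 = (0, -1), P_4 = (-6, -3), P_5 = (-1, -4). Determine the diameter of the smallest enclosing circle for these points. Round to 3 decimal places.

17.205

The minimum enclosing circle of a finite set is fixed by two of the points (as a diameter) or three (as a circumcircle).
The farthest pair is P_2–P_4 with squared distance 296. The circle on this segment as diameter has centre (1, 2) and r² = 296/4 = 74.
Check P_1: distance² to centre = 17 ≤ 74, so it lies inside.
All remaining points lie in this disk, and no smaller disk contains both endpoints, so this is the minimum enclosing circle.
Diameter = 2r = 2√74 ≈ 17.205.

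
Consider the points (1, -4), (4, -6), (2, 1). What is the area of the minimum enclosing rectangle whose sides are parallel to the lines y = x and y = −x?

In coordinates u = x + y, v = x − y the rectangle is axis-aligned; the map (x,y)→(u,v) scales areas by 2.
u-values: -3, -2, 3; range = 3 − (-3) = 6.
v-values: 5, 10, 1; range = 10 − 1 = 9.
Area = (6 × 9) / 2 = 27.

27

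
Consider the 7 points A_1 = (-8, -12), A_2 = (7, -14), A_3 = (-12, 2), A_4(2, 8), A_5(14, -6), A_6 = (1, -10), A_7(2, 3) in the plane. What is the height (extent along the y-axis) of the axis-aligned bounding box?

22

max y = 8, min y = -14, so height = 22.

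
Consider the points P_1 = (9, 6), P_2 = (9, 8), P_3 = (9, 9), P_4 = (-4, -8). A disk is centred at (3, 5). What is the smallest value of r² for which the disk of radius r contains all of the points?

The required radius is the distance from (3, 5) to the farthest point.
Squared distances: 37, 45, 52, 218.
Maximum is 218, attained at P_4.

218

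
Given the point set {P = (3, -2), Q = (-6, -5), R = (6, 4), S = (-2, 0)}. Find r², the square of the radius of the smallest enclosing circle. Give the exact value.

By Welzl's lemma the MEC is supported by two points (diametrically opposite) or three points (on a circumcircle).
The farthest pair is Q–R with squared distance 225. The circle on this segment as diameter has centre (0, -0.5) and r² = 225/4 = 56.25.
Check P: distance² to centre = 11.25 ≤ 56.25, so it lies inside.
All remaining points lie in this disk, and no smaller disk contains both endpoints, so this is the minimum enclosing circle.

56.25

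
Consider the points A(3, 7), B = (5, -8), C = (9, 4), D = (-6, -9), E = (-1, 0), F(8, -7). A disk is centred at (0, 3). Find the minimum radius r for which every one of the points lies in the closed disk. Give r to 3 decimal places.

The required radius is the distance from (0, 3) to the farthest point.
Squared distances: 25, 146, 82, 180, 10, 164.
Maximum is 180, attained at D.
r = √180 ≈ 13.416.

13.416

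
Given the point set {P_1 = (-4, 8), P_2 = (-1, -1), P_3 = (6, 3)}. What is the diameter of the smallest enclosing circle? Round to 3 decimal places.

Side lengths²: P_1P_2² = 90, P_1P_3² = 125, P_2P_3² = 65.
Since P_1P_3² = 125 < 90 + 65 = 155, the triangle is acute, so the smallest enclosing circle is the circumcircle.
Circumcentre = (0.5, 4.5), r² = 32.5.
Diameter = 2r = 2√(32.5) ≈ 11.402.

11.402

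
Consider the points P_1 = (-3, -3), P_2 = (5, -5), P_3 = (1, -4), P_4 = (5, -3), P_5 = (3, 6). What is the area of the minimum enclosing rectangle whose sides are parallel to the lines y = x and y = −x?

97.5

In coordinates u = x + y, v = x − y the rectangle is axis-aligned; the map (x,y)→(u,v) scales areas by 2.
u-values: -6, 0, -3, 2, 9; range = 9 − (-6) = 15.
v-values: 0, 10, 5, 8, -3; range = 10 − (-3) = 13.
Area = (15 × 13) / 2 = 97.5.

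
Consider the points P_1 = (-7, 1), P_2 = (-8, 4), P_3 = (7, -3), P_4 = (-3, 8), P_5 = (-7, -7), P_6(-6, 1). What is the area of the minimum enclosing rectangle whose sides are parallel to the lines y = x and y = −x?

209

In coordinates u = x + y, v = x − y the rectangle is axis-aligned; the map (x,y)→(u,v) scales areas by 2.
u-values: -6, -4, 4, 5, -14, -5; range = 5 − (-14) = 19.
v-values: -8, -12, 10, -11, 0, -7; range = 10 − (-12) = 22.
Area = (19 × 22) / 2 = 209.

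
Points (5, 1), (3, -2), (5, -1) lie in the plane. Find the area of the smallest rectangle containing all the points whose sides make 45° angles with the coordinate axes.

In coordinates u = x + y, v = x − y the rectangle is axis-aligned; the map (x,y)→(u,v) scales areas by 2.
u-values: 6, 1, 4; range = 6 − 1 = 5.
v-values: 4, 5, 6; range = 6 − 4 = 2.
Area = (5 × 2) / 2 = 5.

5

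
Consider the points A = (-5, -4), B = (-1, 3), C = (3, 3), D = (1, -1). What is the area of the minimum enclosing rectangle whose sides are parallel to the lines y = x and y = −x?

45

In coordinates u = x + y, v = x − y the rectangle is axis-aligned; the map (x,y)→(u,v) scales areas by 2.
u-values: -9, 2, 6, 0; range = 6 − (-9) = 15.
v-values: -1, -4, 0, 2; range = 2 − (-4) = 6.
Area = (15 × 6) / 2 = 45.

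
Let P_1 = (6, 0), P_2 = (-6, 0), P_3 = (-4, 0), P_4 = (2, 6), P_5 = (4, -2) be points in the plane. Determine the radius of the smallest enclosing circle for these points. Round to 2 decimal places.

6.01

By Welzl's lemma the MEC is supported by two points (diametrically opposite) or three points (on a circumcircle).
The minimum enclosing circle is determined by three boundary points: P_1, P_2, P_4.
Their circumcentre is (0, 1/3) with r² = 325/9.
The farthest remaining point P_5 is at distance² 193/9 ≤ 325/9.
r = √(325/9) ≈ 6.01.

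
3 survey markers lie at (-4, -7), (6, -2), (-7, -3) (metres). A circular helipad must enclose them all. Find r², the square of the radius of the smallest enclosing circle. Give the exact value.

Call the three points A, B, C in the order given.
Side lengths²: AB² = 125, AC² = 25, BC² = 170.
Since BC² = 170 ≥ 125 + 25 = 150, the angle opposite BC is not acute, so the smallest enclosing circle has BC as diameter.
Centre = midpoint of BC = (-0.5, -2.5), r² = 170/4 = 42.5.

42.5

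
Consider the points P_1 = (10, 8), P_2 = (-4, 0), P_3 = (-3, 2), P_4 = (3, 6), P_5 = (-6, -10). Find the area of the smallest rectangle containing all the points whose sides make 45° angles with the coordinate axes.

153

In coordinates u = x + y, v = x − y the rectangle is axis-aligned; the map (x,y)→(u,v) scales areas by 2.
u-values: 18, -4, -1, 9, -16; range = 18 − (-16) = 34.
v-values: 2, -4, -5, -3, 4; range = 4 − (-5) = 9.
Area = (34 × 9) / 2 = 153.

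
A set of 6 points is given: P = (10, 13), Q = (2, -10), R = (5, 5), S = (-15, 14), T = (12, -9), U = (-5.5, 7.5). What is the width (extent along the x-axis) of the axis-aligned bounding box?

27

max x = 12, min x = -15, so width = 27.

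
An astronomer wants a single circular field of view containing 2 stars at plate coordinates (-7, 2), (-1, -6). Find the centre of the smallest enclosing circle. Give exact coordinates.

(-4, -2)

The smallest circle enclosing two points has them as diameter endpoints.
Centre = midpoint = (-4, -2); r² = |(-7, 2)−(-1, -6)|²/4 = 100/4 = 25.
Centre = (-4, -2).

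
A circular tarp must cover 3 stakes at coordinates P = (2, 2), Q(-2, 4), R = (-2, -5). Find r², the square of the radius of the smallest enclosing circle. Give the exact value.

20.3125

Side lengths²: PQ² = 20, PR² = 65, QR² = 81.
Since QR² = 81 < 65 + 20 = 85, the triangle is acute, so the smallest enclosing circle is the circumcircle.
Circumcentre = (-1.75, -0.5), r² = 20.3125.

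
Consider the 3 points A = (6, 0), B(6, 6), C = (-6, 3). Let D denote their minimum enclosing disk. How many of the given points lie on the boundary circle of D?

Side lengths²: AB² = 36, AC² = 153, BC² = 153.
Since BC² = 153 < 153 + 36 = 189, the triangle is acute, so the smallest enclosing circle is the circumcircle.
Circumcentre = (0.375, 3), r² = 40.640625.
The points at distance exactly r from the centre are A, B, C — 3 points.

3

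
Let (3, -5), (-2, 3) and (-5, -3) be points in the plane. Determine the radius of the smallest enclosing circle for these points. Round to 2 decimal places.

4.83

Call the three points A, B, C in the order given.
Side lengths²: AB² = 89, AC² = 68, BC² = 45.
Since AB² = 89 < 68 + 45 = 113, the triangle is acute, so the smallest enclosing circle is the circumcircle.
Circumcentre = (-7/18, -14/9), r² = 7565/324.
r = √(7565/324) ≈ 4.83.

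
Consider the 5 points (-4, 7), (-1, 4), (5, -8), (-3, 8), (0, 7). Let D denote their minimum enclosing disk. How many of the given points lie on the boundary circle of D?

The farthest pair is (5, -8)–(-3, 8) with squared distance 320. The circle on this segment as diameter has centre (1, 0) and r² = 320/4 = 80.
Check (-4, 7): distance² to centre = 74 ≤ 80, so it lies inside.
All remaining points lie in this disk, and no smaller disk contains both endpoints, so this is the minimum enclosing circle.
The points at distance exactly r from the centre are (5, -8), (-3, 8) — 2 points.

2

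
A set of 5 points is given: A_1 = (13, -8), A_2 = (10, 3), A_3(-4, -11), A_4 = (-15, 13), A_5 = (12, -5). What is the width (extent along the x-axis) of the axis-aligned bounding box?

28

max x = 13, min x = -15, so width = 28.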